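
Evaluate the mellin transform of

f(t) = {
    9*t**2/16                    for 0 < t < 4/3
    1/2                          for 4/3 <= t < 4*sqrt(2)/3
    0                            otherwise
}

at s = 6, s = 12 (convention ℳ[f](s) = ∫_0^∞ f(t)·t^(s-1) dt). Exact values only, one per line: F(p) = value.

F(6) = 8704/2187
F(12) = 316669952/3720087

the common scale on t comes off first: t**2/4 on [0, 2); 1/2 on [2, 2*sqrt(2))
back out the common scale on t: t**2 on [0, 1); 1/2 on [1, sqrt(2))
invert the power substitution to get t on [0, 1); 1/2 on [1, 2)
slice at 4/3, transform all 2 pieces, and sum them
∫ 9*t**2/16·t^(s-1) over [0, 4/3)
over [4/3, 4*sqrt(2)/3), the kernel integral of 1/2 enters the sum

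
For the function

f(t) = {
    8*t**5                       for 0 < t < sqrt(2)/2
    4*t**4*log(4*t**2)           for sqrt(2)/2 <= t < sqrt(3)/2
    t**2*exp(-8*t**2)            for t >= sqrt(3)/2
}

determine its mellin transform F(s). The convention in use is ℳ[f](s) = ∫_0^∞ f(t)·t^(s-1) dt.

invert the shared t-power to get 8*t**3 on [0, sqrt(2)/2); 4*t**2*log(4*t**2) on [sqrt(2)/2, sqrt(3)/2); exp(-8*t**2) on [sqrt(3)/2, ∞)
peel off the common scale on t: t**3 on [0, sqrt(2)); t**2*log(t**2) on [sqrt(2), sqrt(3)); exp(-2*t**2) on [sqrt(3), ∞)
reversing the power substitution: t**(3/2) on [0, 2); t*log(t) on [2, 3); exp(-2*t) on [3, ∞)
the 3 pieces separated at sqrt(2)/2, sqrt(3)/2 each add one integral
on [0, sqrt(2)/2): add ∫ 8*t**5·t^(s-1) dt
∫ over [sqrt(2)/2, sqrt(3)/2) of 4*t**4*log(4*t**2)·t^(s-1) joins the sum
[sqrt(3)/2, ∞) adds the kernel integral of t**2*exp(-8*t**2)

2**(-s - 2)*6**(-s/2 - 1)*(-12**(s/2 + 1)*(s + 2)*(s + 5)*log(2) - 2*12**(s/2 + 1)*(s + 5)*log(2) + 2*12**(s/2 + 1)*(s + 5) + 4*12**(s/2 + 1)*sqrt(2)*(s + (s + 2)**2/4 + 3) + 3*18**(s/2 + 1)*(s + 2)*(s + 5)*log(3)/2 - 3*18**(s/2 + 1)*(s + 5) + 3*18**(s/2 + 1)*(s + 5)*log(3) + 3**(s/2 + 1)*(s + 5)*(s + (s + 2)**2/4 + 3)*uppergamma(s/2 + 1, 6))/(2*(s + 5)*(s + (s + 2)**2/4 + 3))
  Re(s) > -5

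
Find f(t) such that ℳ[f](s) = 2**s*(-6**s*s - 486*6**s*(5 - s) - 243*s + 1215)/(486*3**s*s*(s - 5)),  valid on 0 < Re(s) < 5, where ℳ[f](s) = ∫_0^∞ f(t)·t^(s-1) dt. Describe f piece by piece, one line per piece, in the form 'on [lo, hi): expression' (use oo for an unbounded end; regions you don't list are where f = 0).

on [0, 2/3): 1/2
on [2/3, 4): 1
on [4, oo): 512/(243*t**5)

the common scale on t comes off first: 1/2 on [0, 1); 1 on [1, 6); 16/t**5 on [6, ∞)
strip the shared t-power: t/2 on [0, 1); t on [1, 6); 16/t**4 on [6, ∞)
undo the common scale on t: t on [0, 1/2); 2*t on [1/2, 3); t**(-4) on [3, ∞)
treat the 3 regions marked off by 2/3, 4 separately and sum
∫ over [0, 2/3) of 1/2·t^(s-1) joins the sum
piece [2/3, 4): integrate 1 against the kernel
for t in [4, ∞): the term is ∫ 512/(243*t**5)·t^(s-1)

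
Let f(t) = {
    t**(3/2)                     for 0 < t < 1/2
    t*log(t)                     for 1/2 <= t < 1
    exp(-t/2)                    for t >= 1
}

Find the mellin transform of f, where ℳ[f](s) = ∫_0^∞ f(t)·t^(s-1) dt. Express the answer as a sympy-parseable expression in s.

(2*2**(2*s)*(2*s + 3)*(s**2 + 2*s + 1)*uppergamma(s, 1/2) - 2*2**s*(2*s + 3) + s*(2*s + 3)*log(2) + 2*s + (2*s + 3)*log(2) + sqrt(2)*(s**2 + 2*s + 1) + 3)/(2*2**s*(2*s + 3)*(s**2 + 2*s + 1))
  Re(s) > -3/2

integrate the 3 segments split at 1/2, 1, then add the results
∫ over [0, 1/2) of t**(3/2)·t^(s-1) joins the sum
∫ over [1/2, 1) of t*log(t)·t^(s-1) joins the sum
∫ over [1, ∞) of exp(-t/2)·t^(s-1) joins the sum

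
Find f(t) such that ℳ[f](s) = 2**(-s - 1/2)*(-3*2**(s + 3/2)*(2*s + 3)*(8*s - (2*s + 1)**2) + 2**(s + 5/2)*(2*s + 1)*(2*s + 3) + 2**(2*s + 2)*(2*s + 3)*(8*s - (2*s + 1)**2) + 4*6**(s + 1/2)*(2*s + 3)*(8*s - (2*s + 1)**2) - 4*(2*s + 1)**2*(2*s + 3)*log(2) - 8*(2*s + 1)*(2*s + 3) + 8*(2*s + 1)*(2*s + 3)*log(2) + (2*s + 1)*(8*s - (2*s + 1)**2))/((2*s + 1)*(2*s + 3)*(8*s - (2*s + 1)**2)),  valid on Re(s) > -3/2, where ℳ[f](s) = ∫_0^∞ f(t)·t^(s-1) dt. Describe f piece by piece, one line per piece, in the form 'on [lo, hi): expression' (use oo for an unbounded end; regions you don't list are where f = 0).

on [0, 1/2): t**(3/2)
on [1/2, 1): log(t)/sqrt(t)
on [1, 2): 3*sqrt(t)
on [2, 3): 2*sqrt(t)

invert the shared t-power to get t on [0, 1/2); log(t)/t on [1/2, 1); 3 on [1, 2); …
treat the 4 regions marked off by 1/2, 1, 2 separately and sum
[0, 1/2) adds the kernel integral of t**(3/2)
on [1/2, 1): add ∫ log(t)/sqrt(t)·t^(s-1) dt
between 1 and 2 the integrand is 3*sqrt(t)·t^(s-1)
∫ over [2, 3) of 2*sqrt(t)·t^(s-1) joins the sum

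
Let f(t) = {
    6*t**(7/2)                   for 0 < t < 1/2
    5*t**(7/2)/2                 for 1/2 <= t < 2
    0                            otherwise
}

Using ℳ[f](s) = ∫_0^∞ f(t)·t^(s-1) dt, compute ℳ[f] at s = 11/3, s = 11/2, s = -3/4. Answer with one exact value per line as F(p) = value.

F(11/3) = 3*2**(1/6)*(7*2**(2/3) + 163840)/11008
F(11/2) = 436909/3072
F(-3/4) = 2**(1/4)*(7 + 160*sqrt(2))/44

f breaks at 1/2 into 2 integrals to sum
on [0, 1/2) integrate f = 6*t**(7/2) against the kernel
between 1/2 and 2 the integrand is 5*t**(7/2)/2·t^(s-1)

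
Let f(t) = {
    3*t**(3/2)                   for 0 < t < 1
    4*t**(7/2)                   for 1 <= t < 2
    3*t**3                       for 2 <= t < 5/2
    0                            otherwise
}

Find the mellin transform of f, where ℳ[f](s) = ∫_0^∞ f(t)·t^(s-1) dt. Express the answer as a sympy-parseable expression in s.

along the cuts 1, 2, ℳ[f](s) splits into 3 integrals
∫ over [0, 1) of 3*t**(3/2)·t^(s-1) joins the sum
∫ 4*t**(7/2)·t^(s-1) over [1, 2)
between 2 and 5/2 the integrand is 3*t**3·t^(s-1)

(-3*2**(s + 6)*(2*s + 3)*(2*s + 7) + 2**(s + 19/2)*(s + 3)*(2*s + 3) + 375*(5/2)**s*(2*s + 3)*(2*s + 7) - 64*(s + 3)*(2*s + 3) + 48*(s + 3)*(2*s + 7))/(8*(s + 3)*(2*s + 3)*(2*s + 7))
  Re(s) > -3/2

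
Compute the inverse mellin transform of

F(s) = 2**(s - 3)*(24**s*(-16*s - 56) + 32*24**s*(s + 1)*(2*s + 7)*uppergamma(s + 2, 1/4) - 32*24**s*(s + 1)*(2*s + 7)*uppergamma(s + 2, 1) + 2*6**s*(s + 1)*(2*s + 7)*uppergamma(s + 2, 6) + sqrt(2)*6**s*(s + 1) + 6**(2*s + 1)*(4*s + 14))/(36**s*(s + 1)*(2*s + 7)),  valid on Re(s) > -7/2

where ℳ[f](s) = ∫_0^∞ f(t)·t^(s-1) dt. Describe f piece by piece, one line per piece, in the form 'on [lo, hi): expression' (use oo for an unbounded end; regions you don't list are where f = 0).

strip the common scale on t: t**(7/2) on [0, 1/2); t**2*exp(-t/2) on [1/2, 2); t/2 on [2, 3); …
invert the shared t-power to get t**(3/2) on [0, 1/2); exp(-t/2) on [1/2, 2); 1/(2*t) on [2, 3); …
f breaks at 1/3, 4/3, 2 into 4 integrals to sum
on [0, 1/3) integrate f = 27*sqrt(6)*t**(7/2)/16 against the kernel
piece [1/3, 4/3): integrate 9*t**2*exp(-3*t/4)/4 against the kernel
segment [4/3, 2) carries 3*t/4; integrate it
segment [2, ∞) carries 9*t**2*exp(-3*t)/4; integrate it

on [0, 1/3): 27*sqrt(6)*t**(7/2)/16
on [1/3, 4/3): 9*t**2*exp(-3*t/4)/4
on [4/3, 2): 3*t/4
on [2, oo): 9*t**2*exp(-3*t)/4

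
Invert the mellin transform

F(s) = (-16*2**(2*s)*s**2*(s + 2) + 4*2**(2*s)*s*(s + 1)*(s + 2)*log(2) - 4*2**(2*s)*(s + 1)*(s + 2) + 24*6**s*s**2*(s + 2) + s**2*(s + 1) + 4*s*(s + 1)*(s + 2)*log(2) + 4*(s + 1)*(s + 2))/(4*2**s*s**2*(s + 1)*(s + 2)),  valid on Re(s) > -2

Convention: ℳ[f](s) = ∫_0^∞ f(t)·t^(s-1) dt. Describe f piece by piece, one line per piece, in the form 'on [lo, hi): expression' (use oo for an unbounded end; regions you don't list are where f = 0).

along the cuts 1/2, 2, ℳ[f](s) splits into 3 integrals
∫ over [0, 1/2) of t**2·t^(s-1) joins the sum
∫ log(t)·t^(s-1) over [1/2, 2)
on [2, 3): add ∫ 2*t·t^(s-1) dt

on [0, 1/2): t**2
on [1/2, 2): log(t)
on [2, 3): 2*t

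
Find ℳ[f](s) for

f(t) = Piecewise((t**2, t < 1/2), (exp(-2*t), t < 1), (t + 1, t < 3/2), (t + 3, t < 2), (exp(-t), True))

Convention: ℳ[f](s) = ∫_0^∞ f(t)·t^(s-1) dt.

(20*2**(2*s)*s*(s + 2) + 12*2**(2*s)*(s + 2) + 4*2**s*s*(s + 1)*(s + 2)*uppergamma(s, 2) - 8*2**s*s*(s + 2) - 4*2**s*(s + 2) - 8*3**s*s*(s + 2) - 8*3**s*(s + 2) + 4*s*(s + 1)*(s + 2)*uppergamma(s, 1) - 4*s*(s + 1)*(s + 2)*uppergamma(s, 2) + s*(s + 1))/(4*2**s*s*(s + 1)*(s + 2))
  Re(s) > -2

the 5 pieces separated at 1/2, 1, 3/2, 2 each add one integral
for t in [0, 1/2): the term is ∫ t**2·t^(s-1)
segment 1/2 to 1 holds exp(-2*t); add its integral
piece [1, 3/2): integrate (t + 1) against the kernel
∫ over [3/2, 2) of (t + 3)·t^(s-1) joins the sum
the [2, ∞) slice contributes ∫ exp(-t)·t^(s-1) dt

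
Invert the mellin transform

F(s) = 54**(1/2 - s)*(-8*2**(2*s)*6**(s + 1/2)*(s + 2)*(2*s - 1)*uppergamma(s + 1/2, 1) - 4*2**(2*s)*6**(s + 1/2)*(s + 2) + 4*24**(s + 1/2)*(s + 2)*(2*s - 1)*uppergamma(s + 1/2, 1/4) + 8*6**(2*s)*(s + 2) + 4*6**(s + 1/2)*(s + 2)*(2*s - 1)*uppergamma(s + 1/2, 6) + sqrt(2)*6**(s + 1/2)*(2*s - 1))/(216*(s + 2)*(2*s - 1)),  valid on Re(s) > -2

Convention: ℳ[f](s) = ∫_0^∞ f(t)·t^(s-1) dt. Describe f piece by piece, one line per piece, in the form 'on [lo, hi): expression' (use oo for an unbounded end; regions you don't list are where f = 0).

on [0, 1/9): 27*sqrt(2)*t**2/4
on [1/9, 4/9): sqrt(t)*exp(-9*t/4)
on [4/9, 2/3): 1/(9*sqrt(t))
on [2/3, oo): sqrt(t)*exp(-9*t)

back out the shared t-power: 27*sqrt(2)*t**(3/2)/4 on [0, 1/9); exp(-9*t/4) on [1/9, 4/9); 1/(9*t) on [4/9, 2/3); …
invert the common scale on t to get 3*sqrt(6)*t**(3/2)/4 on [0, 1/3); exp(-3*t/4) on [1/3, 4/3); 1/(3*t) on [4/3, 2); …
remove the common scale on t first: t**(3/2) on [0, 1/2); exp(-t/2) on [1/2, 2); 1/(2*t) on [2, 3); …
slice at 1/9, 4/9, 2/3, transform all 4 pieces, and sum them
for t in [0, 1/9): the term is ∫ 27*sqrt(2)*t**2/4·t^(s-1)
on [1/9, 4/9): add ∫ sqrt(t)*exp(-9*t/4)·t^(s-1) dt
∫ 1/(9*sqrt(t))·t^(s-1) over [4/9, 2/3)
on [2/3, ∞): add ∫ sqrt(t)*exp(-9*t)·t^(s-1) dt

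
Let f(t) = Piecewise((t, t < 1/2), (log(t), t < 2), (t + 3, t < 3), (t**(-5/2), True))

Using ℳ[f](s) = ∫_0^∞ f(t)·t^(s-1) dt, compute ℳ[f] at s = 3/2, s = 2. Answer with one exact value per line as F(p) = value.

decompose at 1/2, 2, 3; ℳ[f](s) sums the 4 pieces' integrals
∫ t·t^(s-1) over [0, 1/2)
segment [1/2, 2) carries log(t); integrate it
the [2, 3) slice contributes ∫ (t + 3)·t^(s-1) dt
segment [3, ∞) carries t**(-5/2); integrate it

F(3/2) = sqrt(2)*(-1139 + 30*sqrt(2) + 270*log(2) + 864*sqrt(6))/180
F(2) = 2*sqrt(3)/3 + 17*log(2)/8 + 207/16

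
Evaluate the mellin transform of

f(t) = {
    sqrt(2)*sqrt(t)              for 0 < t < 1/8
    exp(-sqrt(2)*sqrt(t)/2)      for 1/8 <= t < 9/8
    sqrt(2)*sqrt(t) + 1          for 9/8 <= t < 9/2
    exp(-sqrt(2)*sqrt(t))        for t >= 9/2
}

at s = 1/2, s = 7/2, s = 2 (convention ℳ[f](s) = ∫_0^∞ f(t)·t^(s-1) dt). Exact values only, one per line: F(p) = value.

peel off the common scale on t: sqrt(t) on [0, 1/4); exp(-sqrt(t)/2) on [1/4, 9/4); sqrt(t) + 1 on [9/4, 9); …
undo the power substitution: t on [0, 1/2); exp(-t/2) on [1/2, 3/2); t + 1 on [3/2, 3); …
along the cuts 1/8, 9/8, 9/2, ℳ[f](s) splits into 4 integrals
on [0, 1/8): add ∫ sqrt(2)*sqrt(t)·t^(s-1) dt
piece [1/8, 9/8): integrate exp(-sqrt(2)*sqrt(t)/2) against the kernel
on [9/8, 9/2) integrate f = (sqrt(2)*sqrt(t) + 1) against the kernel
on [9/2, ∞): add ∫ exp(-sqrt(2)*sqrt(t))·t^(s-1) dt

F(1/2) = sqrt(2)*(-2*exp(13/4) + E + 2*exp(15/4) + 5*exp(4))*exp(-4)
F(7/2) = sqrt(2)*(-174809628*exp(13/4) + 12523392*E + 1009711*exp(4) + 106028860*exp(15/4))*exp(-4)/7168
F(2) = -807*exp(-3/4)/8 + 39*exp(-3) + 21143/640 + 493*exp(-1/4)/8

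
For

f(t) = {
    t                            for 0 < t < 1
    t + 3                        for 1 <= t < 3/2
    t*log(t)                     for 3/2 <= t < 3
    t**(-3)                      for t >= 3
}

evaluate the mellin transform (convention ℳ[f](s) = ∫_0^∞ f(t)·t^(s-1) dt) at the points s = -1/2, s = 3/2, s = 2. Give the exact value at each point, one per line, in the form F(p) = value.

F(-1/2) = -2266*sqrt(3)/567 + sqrt(6) + log(2**(sqrt(6))*3**(-sqrt(6) + 2*sqrt(3))) + 6
F(3/2) = -922*sqrt(3)/675 - 2 + 213*sqrt(6)/100 + log(2**(9*sqrt(6)/20)*3**(-9*sqrt(6)/20 + 18*sqrt(3)/5))
F(2) = 17/24 + 9*log(2)/8 + 63*log(3)/8

f breaks at 1, 3/2, 3 into 4 integrals to sum
the [0, 1) slice contributes ∫ t·t^(s-1) dt
segment 1 to 3/2 holds (t + 3); add its integral
over [3/2, 3), the kernel integral of t*log(t) enters the sum
over [3, ∞), the kernel integral of t**(-3) enters the sum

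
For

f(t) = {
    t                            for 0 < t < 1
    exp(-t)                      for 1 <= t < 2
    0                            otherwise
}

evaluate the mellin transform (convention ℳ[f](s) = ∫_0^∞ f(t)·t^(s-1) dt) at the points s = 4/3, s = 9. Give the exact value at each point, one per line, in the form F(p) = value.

F(4/3) = -uppergamma(4/3, 2) + 3/7 + uppergamma(4/3, 1)
F(9) = -297856*exp(-2) + 1/10 + 109601*exp(-1)

split f at 1: ℳ[f](s) collects 2 kernel integrals
segment 0 to 1 holds t; add its integral
on [1, 2): add ∫ exp(-t)·t^(s-1) dt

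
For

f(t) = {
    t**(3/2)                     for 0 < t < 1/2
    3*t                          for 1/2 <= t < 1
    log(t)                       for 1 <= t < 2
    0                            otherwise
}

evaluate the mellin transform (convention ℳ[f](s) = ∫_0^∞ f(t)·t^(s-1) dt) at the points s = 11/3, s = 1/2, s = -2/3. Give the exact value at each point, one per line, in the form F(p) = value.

summing 3 kernel integrals split by 1/2, 1 yields ℳ[f](s)
between 0 and 1/2 the integrand is t**(3/2)·t^(s-1)
on [1/2, 1): add ∫ 3*t·t^(s-1) dt
the [1, 2) slice contributes ∫ log(t)·t^(s-1) dt

F(11/3) = -72*2**(2/3)/121 - 9*2**(1/3)/448 + 3*2**(5/6)/992 + 1215/1694 + 24*2**(2/3)*log(2)/11
F(1/2) = sqrt(2)*(-72 + 32*log(2) + 49*sqrt(2))/16
F(-2/3) = -9*2**(2/3)/2 - 9*2**(1/3)/8 - 3*2**(1/3)*log(2)/4 + 3*2**(1/6)/5 + 45/4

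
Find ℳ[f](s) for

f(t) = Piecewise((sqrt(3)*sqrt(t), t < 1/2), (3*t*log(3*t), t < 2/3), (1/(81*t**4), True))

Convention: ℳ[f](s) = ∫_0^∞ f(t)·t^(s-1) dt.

(32*2**(2*s)*s*(s - 4)*(2*s + 1)*log(2) - 32*2**(2*s)*(s - 4)*(2*s + 1) + 32*2**(2*s)*(s - 4)*(2*s + 1)*log(2) + 3**s*s*(s - 4)*(2*s + 1)*(-24*log(3) + 24*log(2)) + 3**s*(s - 4)*(2*s + 1)*(-24*log(3) + 24*log(2)) + 24*3**s*(s - 4)*(2*s + 1) + 16*3**s*sqrt(6)*(s - 4)*(s**2 + 2*s + 1) - 4**s*(2*s + 1)*(s**2 + 2*s + 1))/(16*6**s*(s - 4)*(2*s + 1)*(s**2 + 2*s + 1))
  -1/2 < Re(s) < 4

reversing the common scale on t: sqrt(t) on [0, 3/2); t*log(t) on [3/2, 2); t**(-4) on [2, ∞)
slice at 1/2, 2/3, transform all 3 pieces, and sum them
∫ sqrt(3)*sqrt(t)·t^(s-1) over [0, 1/2)
the [1/2, 2/3) slice contributes ∫ 3*t*log(3*t)·t^(s-1) dt
[2/3, ∞) adds the kernel integral of 1/(81*t**4)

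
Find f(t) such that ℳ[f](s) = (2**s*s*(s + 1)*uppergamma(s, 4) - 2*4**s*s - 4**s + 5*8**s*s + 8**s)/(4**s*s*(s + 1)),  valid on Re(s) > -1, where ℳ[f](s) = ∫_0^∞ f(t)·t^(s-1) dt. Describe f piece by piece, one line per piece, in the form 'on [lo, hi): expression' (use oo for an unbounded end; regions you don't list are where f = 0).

summing 3 kernel integrals split by 1, 2 yields ℳ[f](s)
on [0, 1): add ∫ t·t^(s-1) dt
segment [1, 2) carries (2*t + 1); integrate it
the [2, ∞) slice contributes ∫ exp(-2*t)·t^(s-1) dt

on [0, 1): t
on [1, 2): 2*t + 1
on [2, oo): exp(-2*t)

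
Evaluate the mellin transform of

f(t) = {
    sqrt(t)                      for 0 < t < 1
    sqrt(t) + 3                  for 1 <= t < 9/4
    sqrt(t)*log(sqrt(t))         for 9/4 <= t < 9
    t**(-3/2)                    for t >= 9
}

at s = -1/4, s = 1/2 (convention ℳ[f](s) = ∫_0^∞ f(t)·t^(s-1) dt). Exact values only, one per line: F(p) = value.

strip the power substitution: t on [0, 1); t + 3 on [1, 3/2); t*log(t) on [3/2, 3); …
summing 4 kernel integrals split by 1, 9/4, 9 yields ℳ[f](s)
over [0, 1), the kernel integral of sqrt(t) enters the sum
∫ (sqrt(t) + 3)·t^(s-1) over [1, 9/4)
between 9/4 and 9 the integrand is sqrt(t)*log(sqrt(t))·t^(s-1)
the [9, ∞) slice contributes ∫ t**(-3/2)·t^(s-1) dt

F(-1/4) = -4532*sqrt(3)/567 + 2*sqrt(6) + log(2**(2*sqrt(6))*3**(-2*sqrt(6) + 4*sqrt(3))) + 12
F(1/2) = 9*log(2)/4 + 143/72 + 27*log(3)/4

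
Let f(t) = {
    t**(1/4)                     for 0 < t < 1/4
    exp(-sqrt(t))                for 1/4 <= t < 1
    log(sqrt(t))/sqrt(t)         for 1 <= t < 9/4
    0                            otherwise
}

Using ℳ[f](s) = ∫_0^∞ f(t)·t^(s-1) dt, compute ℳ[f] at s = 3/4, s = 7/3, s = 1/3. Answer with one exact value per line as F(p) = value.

F(3/4) = -4*sqrt(6) - 2*exp(-1) - sqrt(pi)*erfc(1) + sqrt(pi)*erfc(sqrt(2)/2) + sqrt(2)*exp(-1/2) + exp(-3/2)*log(3**(8*sqrt(6)*exp(3/2))/2**(8*sqrt(6)*exp(3/2)))/4 + 33/4
F(7/3) = -2*uppergamma(14/3, 1) - 243*2**(1/3)*3**(2/3)/968 + 3*2**(5/6)/496 + 18/121 + log(3**(81*2**(1/3)*3**(2/3)/88)/2**(81*2**(1/3)*3**(2/3)/88)) + 2*uppergamma(14/3, 1/2)
F(1/3) = -6*2**(1/3)*3**(2/3) + log(2**(2*2**(1/3)*3**(2/3))/3**(2*2**(1/3)*3**(2/3))) - 2*uppergamma(2/3, 1) + 3*2**(5/6)/7 + 2*uppergamma(2/3, 1/2) + 18

strip the power substitution: sqrt(t) on [0, 1/2); exp(-t) on [1/2, 1); log(t)/t on [1, 3/2)
along the cuts 1/4, 1, ℳ[f](s) splits into 3 integrals
[0, 1/4) adds the kernel integral of t**(1/4)
[1/4, 1) adds the kernel integral of exp(-sqrt(t))
for t in [1, 9/4): the term is ∫ log(sqrt(t))/sqrt(t)·t^(s-1)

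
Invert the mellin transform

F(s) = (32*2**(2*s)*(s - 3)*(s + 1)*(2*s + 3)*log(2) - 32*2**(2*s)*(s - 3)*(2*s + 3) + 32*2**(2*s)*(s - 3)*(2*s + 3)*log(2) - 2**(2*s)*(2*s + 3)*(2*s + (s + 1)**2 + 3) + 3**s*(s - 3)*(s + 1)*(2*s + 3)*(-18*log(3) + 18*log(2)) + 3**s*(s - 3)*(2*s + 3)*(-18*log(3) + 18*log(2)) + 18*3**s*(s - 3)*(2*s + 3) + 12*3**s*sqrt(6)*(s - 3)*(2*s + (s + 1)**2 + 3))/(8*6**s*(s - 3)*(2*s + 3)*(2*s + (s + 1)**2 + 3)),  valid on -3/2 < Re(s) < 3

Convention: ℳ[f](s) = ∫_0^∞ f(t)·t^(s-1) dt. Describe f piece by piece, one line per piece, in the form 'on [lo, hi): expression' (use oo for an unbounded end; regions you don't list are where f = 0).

reversing the common scale on t: t**(3/2) on [0, 3/2); t**2*log(t) on [3/2, 2); t**(-3) on [2, ∞)
the shared t-power comes off first: sqrt(t) on [0, 3/2); t*log(t) on [3/2, 2); t**(-4) on [2, ∞)
slice at 1/2, 2/3, transform all 3 pieces, and sum them
on [0, 1/2): add ∫ 3*sqrt(3)*t**(3/2)·t^(s-1) dt
∫ 9*t**2*log(3*t)·t^(s-1) over [1/2, 2/3)
on [2/3, ∞) integrate f = 1/(27*t**3) against the kernel

on [0, 1/2): 3*sqrt(3)*t**(3/2)
on [1/2, 2/3): 9*t**2*log(3*t)
on [2/3, oo): 1/(27*t**3)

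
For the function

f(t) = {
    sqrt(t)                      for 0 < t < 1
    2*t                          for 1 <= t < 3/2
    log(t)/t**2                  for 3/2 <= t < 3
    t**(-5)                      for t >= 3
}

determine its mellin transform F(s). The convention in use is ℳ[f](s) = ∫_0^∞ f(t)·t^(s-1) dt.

2**(1 - s)*(324*2**(s - 1)*(s - 5)*(s + 1)*(-2*s + (s - 1)**2 + 3) - 324*2**(s - 1)*(s - 5)*(2*s + 1)*(-2*s + (s - 1)**2 + 3) - 108*3**(s - 1)*(s - 5)*(s - 1)*(s + 1)*(2*s + 1)*log(3) + 108*3**(s - 1)*(s - 5)*(s - 1)*(s + 1)*(2*s + 1)*log(2) - 108*3**(s - 1)*(s - 5)*(s + 1)*(2*s + 1)*log(2) + 108*3**(s - 1)*(s - 5)*(s + 1)*(2*s + 1) + 108*3**(s - 1)*(s - 5)*(s + 1)*(2*s + 1)*log(3) + 729*3**(s - 1)*(s - 5)*(2*s + 1)*(-2*s + (s - 1)**2 + 3) + 54*6**(s - 1)*(s - 5)*(s - 1)*(s + 1)*(2*s + 1)*log(3) - 54*6**(s - 1)*(s - 5)*(s + 1)*(2*s + 1)*log(3) - 54*6**(s - 1)*(s - 5)*(s + 1)*(2*s + 1) - 2*6**(s - 1)*(s + 1)*(2*s + 1)*(-2*s + (s - 1)**2 + 3))/(162*(s - 5)*(s + 1)*(2*s + 1)*(-2*s + (s - 1)**2 + 3))
  -1/2 < Re(s) < 5

strip the shared t-power: t**(3/2) on [0, 1); 2*t**2 on [1, 3/2); log(t)/t on [3/2, 3); …
treat the 4 regions marked off by 1, 3/2, 3 separately and sum
on [0, 1) integrate f = sqrt(t) against the kernel
on [1, 3/2): add ∫ 2*t·t^(s-1) dt
∫ log(t)/t**2·t^(s-1) over [3/2, 3)
piece [3, ∞): integrate t**(-5) against the kernel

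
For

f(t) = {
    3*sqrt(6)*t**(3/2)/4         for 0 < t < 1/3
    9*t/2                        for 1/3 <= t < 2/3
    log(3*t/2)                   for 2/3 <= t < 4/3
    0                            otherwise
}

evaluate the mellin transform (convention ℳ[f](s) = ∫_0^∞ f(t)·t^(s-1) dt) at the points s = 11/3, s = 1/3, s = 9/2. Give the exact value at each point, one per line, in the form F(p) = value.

back out the common scale on t: t**(3/2) on [0, 1/2); 3*t on [1/2, 1); log(t) on [1, 2)
treat the 3 regions marked off by 1/3, 2/3 separately and sum
segment [0, 1/3) carries 3*sqrt(6)*t**(3/2)/4; integrate it
the [1/3, 2/3) slice contributes ∫ 9*t/2·t^(s-1) dt
over [2/3, 4/3), the kernel integral of log(3*t/2) enters the sum

F(11/3) = 3**(1/3)*(-333312*2**(1/3) - 11253 + 1694*sqrt(2) + 200880*2**(2/3) + 1222144*2**(1/3)*log(2))/2835756
F(1/3) = 3**(2/3)*(-264*2**(2/3) - 33 + 4*sqrt(2) + 88*2**(2/3)*log(2) + 330*2**(1/3))/88
F(9/2) = sqrt(3)*(-182168 + 68137*sqrt(2) + 811008*log(2))/1732104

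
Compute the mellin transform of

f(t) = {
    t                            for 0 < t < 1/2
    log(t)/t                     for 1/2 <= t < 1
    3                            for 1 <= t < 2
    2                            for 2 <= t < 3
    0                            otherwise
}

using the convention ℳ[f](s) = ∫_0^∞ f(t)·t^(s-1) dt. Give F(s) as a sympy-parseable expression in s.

split f at 1/2, 1, 2: ℳ[f](s) collects 4 kernel integrals
the [0, 1/2) slice contributes ∫ t·t^(s-1) dt
∫ log(t)/t·t^(s-1) over [1/2, 1)
[1, 2) adds the kernel integral of 3
segment 2 to 3 holds 2; add its integral

(2*2**(2*s)*(s + 1)*(s**2 - 2*s + 1) - 2*2**s*s*(s + 1) - 6*2**s*(s + 1)*(s**2 - 2*s + 1) + 4*6**s*(s + 1)*(s**2 - 2*s + 1) + 4*s**2*(s + 1)*log(2) - 4*s*(s + 1)*log(2) + 4*s*(s + 1) + s*(s**2 - 2*s + 1))/(2*2**s*s*(s + 1)*(s**2 - 2*s + 1))
  Re(s) > -1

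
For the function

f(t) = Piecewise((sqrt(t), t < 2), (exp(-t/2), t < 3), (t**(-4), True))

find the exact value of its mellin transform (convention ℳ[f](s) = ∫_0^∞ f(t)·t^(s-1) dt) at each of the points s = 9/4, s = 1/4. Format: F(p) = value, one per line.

slice at 2, 3, transform all 3 pieces, and sum them
on [0, 2): add ∫ sqrt(t)·t^(s-1) dt
between 2 and 3 the integrand is exp(-t/2)·t^(s-1)
segment 3 to ∞ holds t**(-4); add its integral

F(9/4) = -4*2**(1/4)*uppergamma(9/4, 3/2) + 4*3**(1/4)/63 + 16*2**(3/4)/11 + 4*2**(1/4)*uppergamma(9/4, 1)
F(1/4) = -2**(1/4)*uppergamma(1/4, 3/2) + 4*3**(1/4)/1215 + 2**(1/4)*uppergamma(1/4, 1) + 4*2**(3/4)/3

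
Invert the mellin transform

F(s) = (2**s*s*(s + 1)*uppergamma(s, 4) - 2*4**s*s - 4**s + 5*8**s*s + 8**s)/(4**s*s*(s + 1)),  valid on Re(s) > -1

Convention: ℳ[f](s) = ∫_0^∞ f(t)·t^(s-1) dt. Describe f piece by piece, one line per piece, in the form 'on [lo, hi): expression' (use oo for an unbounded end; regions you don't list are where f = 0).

on [0, 1): t
on [1, 2): 2*t + 1
on [2, oo): exp(-2*t)

linearity at 1, 2 turns ℳ[f](s) into 3 summed integrals
segment [0, 1) carries t; integrate it
for t in [1, 2): the term is ∫ (2*t + 1)·t^(s-1)
for t in [2, ∞): the term is ∫ exp(-2*t)·t^(s-1)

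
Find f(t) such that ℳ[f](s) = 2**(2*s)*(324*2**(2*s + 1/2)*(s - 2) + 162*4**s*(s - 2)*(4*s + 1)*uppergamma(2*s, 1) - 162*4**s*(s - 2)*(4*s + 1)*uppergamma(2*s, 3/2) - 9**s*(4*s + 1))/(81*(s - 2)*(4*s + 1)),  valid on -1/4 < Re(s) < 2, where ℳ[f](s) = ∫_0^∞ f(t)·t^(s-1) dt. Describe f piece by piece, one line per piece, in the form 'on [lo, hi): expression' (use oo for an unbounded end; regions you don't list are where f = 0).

on [0, 16): sqrt(2)*t**(1/4)/2
on [16, 36): exp(-sqrt(t)/4)
on [36, oo): 16/t**2

remove the power substitution first: sqrt(2)*sqrt(t)/2 on [0, 4); exp(-t/4) on [4, 6); 16/t**4 on [6, ∞)
invert the common scale on t to get sqrt(t) on [0, 2); exp(-t/2) on [2, 3); t**(-4) on [3, ∞)
integrate the 3 segments split at 16, 36, then add the results
piece [0, 16): integrate sqrt(2)*t**(1/4)/2 against the kernel
on [16, 36): add ∫ exp(-sqrt(t)/4)·t^(s-1) dt
for t in [36, ∞): the term is ∫ 16/t**2·t^(s-1)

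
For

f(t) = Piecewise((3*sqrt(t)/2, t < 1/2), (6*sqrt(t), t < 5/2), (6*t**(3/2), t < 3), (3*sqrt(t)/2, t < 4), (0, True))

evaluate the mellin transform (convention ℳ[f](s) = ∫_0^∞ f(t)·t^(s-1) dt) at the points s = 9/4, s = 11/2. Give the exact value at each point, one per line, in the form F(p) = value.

F(9/4) = -125*2**(1/4)*5**(3/4)/22 - 9*2**(1/4)/44 + 192*sqrt(2)/11 + 2106*3**(3/4)/55
F(11/2) = 4367627/1792

decompose at 1/2, 5/2, 3; ℳ[f](s) sums the 4 pieces' integrals
between 0 and 1/2 the integrand is 3*sqrt(t)/2·t^(s-1)
∫ 6*sqrt(t)·t^(s-1) over [1/2, 5/2)
on [5/2, 3): add ∫ 6*t**(3/2)·t^(s-1) dt
on [3, 4) integrate f = 3*sqrt(t)/2 against the kernel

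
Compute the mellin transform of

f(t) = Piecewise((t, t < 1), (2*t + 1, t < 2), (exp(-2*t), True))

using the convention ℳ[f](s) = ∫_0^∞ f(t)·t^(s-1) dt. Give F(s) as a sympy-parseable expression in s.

treat the 3 regions marked off by 1, 2 separately and sum
the [0, 1) slice contributes ∫ t·t^(s-1) dt
the [1, 2) slice contributes ∫ (2*t + 1)·t^(s-1) dt
on [2, ∞): add ∫ exp(-2*t)·t^(s-1) dt

(2**s*s*(s + 1)*uppergamma(s, 4) - 2*4**s*s - 4**s + 5*8**s*s + 8**s)/(4**s*s*(s + 1))
  Re(s) > -1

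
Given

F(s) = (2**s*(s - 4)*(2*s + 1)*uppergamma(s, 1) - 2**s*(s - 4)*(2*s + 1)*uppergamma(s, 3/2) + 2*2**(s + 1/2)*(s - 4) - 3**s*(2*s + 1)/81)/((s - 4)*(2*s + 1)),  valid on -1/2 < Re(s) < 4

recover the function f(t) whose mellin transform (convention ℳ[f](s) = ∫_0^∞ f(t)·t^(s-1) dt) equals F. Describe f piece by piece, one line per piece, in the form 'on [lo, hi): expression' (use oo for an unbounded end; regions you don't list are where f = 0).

on [0, 2): sqrt(t)
on [2, 3): exp(-t/2)
on [3, oo): t**(-4)

decompose at 2, 3; ℳ[f](s) sums the 3 pieces' integrals
segment [0, 2) carries sqrt(t); integrate it
over [2, 3), the kernel integral of exp(-t/2) enters the sum
on [3, ∞): add ∫ t**(-4)·t^(s-1) dt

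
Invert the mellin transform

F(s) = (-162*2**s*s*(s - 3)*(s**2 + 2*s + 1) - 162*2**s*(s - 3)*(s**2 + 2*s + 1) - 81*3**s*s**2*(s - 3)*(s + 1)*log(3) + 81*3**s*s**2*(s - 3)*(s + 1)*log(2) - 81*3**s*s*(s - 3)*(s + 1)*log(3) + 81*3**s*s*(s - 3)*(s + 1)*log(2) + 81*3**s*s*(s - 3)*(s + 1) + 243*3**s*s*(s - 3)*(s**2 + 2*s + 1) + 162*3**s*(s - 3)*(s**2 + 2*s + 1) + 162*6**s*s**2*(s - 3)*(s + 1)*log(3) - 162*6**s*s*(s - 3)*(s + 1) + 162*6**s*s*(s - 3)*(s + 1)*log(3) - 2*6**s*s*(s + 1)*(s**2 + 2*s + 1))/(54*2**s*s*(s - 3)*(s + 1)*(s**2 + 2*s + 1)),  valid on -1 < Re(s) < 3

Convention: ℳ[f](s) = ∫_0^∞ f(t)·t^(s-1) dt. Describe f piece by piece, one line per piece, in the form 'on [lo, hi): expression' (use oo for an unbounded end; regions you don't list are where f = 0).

f breaks at 1, 3/2, 3 into 4 integrals to sum
segment [0, 1) carries t; integrate it
segment 1 to 3/2 holds (t + 3); add its integral
segment [3/2, 3) carries t*log(t); integrate it
∫ t**(-3)·t^(s-1) over [3, ∞)

on [0, 1): t
on [1, 3/2): t + 3
on [3/2, 3): t*log(t)
on [3, oo): t**(-3)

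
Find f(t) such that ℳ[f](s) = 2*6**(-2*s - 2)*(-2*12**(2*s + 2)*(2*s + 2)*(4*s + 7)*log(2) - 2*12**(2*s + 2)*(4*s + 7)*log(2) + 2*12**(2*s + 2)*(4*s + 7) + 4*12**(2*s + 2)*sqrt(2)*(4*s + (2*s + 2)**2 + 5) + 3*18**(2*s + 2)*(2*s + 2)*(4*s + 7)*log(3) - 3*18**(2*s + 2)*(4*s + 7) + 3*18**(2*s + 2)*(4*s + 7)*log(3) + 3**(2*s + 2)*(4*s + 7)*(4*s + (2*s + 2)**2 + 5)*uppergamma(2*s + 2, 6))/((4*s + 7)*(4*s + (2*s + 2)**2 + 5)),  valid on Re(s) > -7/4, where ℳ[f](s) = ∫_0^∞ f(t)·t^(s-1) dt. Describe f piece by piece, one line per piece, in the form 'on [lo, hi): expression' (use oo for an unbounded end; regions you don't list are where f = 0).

invert the power substitution to get t**(7/2) on [0, 2); t**3*log(t) on [2, 3); t**2*exp(-2*t) on [3, ∞)
undo the shared t-power: t**(3/2) on [0, 2); t*log(t) on [2, 3); exp(-2*t) on [3, ∞)
along the cuts 4, 9, ℳ[f](s) splits into 3 integrals
piece [0, 4): integrate t**(7/4) against the kernel
for t in [4, 9): the term is ∫ t**(3/2)*log(sqrt(t))·t^(s-1)
[9, ∞) adds the kernel integral of t*exp(-2*sqrt(t))

on [0, 4): t**(7/4)
on [4, 9): t**(3/2)*log(sqrt(t))
on [9, oo): t*exp(-2*sqrt(t))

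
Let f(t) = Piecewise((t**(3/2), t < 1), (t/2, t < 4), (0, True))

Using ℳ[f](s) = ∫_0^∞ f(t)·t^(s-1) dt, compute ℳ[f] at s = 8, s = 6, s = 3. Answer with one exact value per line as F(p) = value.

F(8) = 553417/38
F(6) = 245773/210
F(3) = 2311/72

back out the shared t-power: sqrt(t) on [0, 1); 1/2 on [1, 4)
reversing the power substitution: t on [0, 1); 1/2 on [1, 2)
f breaks at 1 into 2 integrals to sum
[0, 1) adds the kernel integral of t**(3/2)
segment 1 to 4 holds t/2; add its integral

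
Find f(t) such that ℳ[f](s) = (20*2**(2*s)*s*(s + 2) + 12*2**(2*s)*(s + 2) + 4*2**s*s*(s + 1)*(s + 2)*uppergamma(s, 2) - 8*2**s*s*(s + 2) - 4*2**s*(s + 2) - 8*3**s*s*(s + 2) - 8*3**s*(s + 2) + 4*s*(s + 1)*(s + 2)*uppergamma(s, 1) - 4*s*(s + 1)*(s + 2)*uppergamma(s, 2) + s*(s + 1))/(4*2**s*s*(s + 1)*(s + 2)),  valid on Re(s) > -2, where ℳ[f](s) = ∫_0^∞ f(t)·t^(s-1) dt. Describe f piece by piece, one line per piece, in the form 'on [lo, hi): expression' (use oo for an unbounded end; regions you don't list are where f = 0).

cuts at 1/2, 1, 3/2, 2: linearity sums the 5 kernel integrals
[0, 1/2) adds the kernel integral of t**2
the [1/2, 1) slice contributes ∫ exp(-2*t)·t^(s-1) dt
between 1 and 3/2 the integrand is (t + 1)·t^(s-1)
between 3/2 and 2 the integrand is (t + 3)·t^(s-1)
∫ over [2, ∞) of exp(-t)·t^(s-1) joins the sum

on [0, 1/2): t**2
on [1/2, 1): exp(-2*t)
on [1, 3/2): t + 1
on [3/2, 2): t + 3
on [2, oo): exp(-t)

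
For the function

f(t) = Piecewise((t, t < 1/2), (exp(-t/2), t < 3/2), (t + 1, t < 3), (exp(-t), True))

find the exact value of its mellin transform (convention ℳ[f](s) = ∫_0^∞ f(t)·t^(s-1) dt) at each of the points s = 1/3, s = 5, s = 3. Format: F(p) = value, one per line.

F(1/3) = -33*2**(2/3)*3**(1/3)/16 - 2**(1/3)*uppergamma(1/3, 3/4) + uppergamma(1/3, 3) + 3*2**(2/3)/16 + 2**(1/3)*uppergamma(1/3, 1/4) + 21*3**(1/3)/4
F(5) = -12993*exp(-3/4)/8 + 393*exp(-3) + 80009/480 + 7889*exp(-1/4)/8
F(3) = -65*exp(-3/4)/2 + 17*exp(-3) + 41*exp(-1/4)/2 + 215/8

along the cuts 1/2, 3/2, 3, ℳ[f](s) splits into 4 integrals
[0, 1/2) adds the kernel integral of t
segment [1/2, 3/2) carries exp(-t/2); integrate it
segment 3/2 to 3 holds (t + 1); add its integral
on [3, ∞): add ∫ exp(-t)·t^(s-1) dt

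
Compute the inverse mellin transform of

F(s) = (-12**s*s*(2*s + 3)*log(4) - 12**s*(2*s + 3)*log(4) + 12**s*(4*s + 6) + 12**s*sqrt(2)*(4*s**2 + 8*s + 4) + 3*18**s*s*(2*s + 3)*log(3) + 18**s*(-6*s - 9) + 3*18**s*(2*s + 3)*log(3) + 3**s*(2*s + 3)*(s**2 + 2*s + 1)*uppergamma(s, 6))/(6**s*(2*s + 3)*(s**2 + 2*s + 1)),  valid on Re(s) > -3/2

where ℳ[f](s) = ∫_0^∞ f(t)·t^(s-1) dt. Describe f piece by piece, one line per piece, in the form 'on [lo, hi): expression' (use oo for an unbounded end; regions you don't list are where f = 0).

split f at 2, 3: ℳ[f](s) collects 3 kernel integrals
segment [0, 2) carries t**(3/2); integrate it
for t in [2, 3): the term is ∫ t*log(t)·t^(s-1)
∫ exp(-2*t)·t^(s-1) over [3, ∞)

on [0, 2): t**(3/2)
on [2, 3): t*log(t)
on [3, oo): exp(-2*t)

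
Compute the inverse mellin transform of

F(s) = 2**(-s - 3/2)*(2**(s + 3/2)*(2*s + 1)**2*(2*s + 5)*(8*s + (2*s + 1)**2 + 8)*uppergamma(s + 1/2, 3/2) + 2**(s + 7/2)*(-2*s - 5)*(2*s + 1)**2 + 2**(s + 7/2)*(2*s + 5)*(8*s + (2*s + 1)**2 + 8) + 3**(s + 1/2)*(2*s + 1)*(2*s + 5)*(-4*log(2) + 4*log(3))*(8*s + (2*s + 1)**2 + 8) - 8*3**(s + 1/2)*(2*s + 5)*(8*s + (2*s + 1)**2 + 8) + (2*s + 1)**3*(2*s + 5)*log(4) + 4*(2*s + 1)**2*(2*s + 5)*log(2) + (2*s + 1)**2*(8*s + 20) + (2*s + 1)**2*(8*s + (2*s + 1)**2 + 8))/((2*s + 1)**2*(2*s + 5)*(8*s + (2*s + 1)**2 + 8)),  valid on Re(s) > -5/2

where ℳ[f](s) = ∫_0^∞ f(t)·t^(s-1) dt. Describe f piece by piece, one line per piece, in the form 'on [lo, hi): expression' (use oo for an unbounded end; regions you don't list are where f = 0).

invert the shared t-power to get t**2 on [0, 1/2); t*log(t) on [1/2, 1); log(t) on [1, 3/2); …
along the cuts 1/2, 1, 3/2, ℳ[f](s) splits into 4 integrals
for t in [0, 1/2): the term is ∫ t**(5/2)·t^(s-1)
over [1/2, 1), the kernel integral of t**(3/2)*log(t) enters the sum
∫ over [1, 3/2) of sqrt(t)*log(t)·t^(s-1) joins the sum
segment [3/2, ∞) carries sqrt(t)*exp(-t); integrate it

on [0, 1/2): t**(5/2)
on [1/2, 1): t**(3/2)*log(t)
on [1, 3/2): sqrt(t)*log(t)
on [3/2, oo): sqrt(t)*exp(-t)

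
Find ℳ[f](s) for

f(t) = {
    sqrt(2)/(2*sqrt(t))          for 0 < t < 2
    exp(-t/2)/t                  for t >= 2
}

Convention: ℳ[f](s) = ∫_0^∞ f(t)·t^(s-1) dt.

invert the shared t-power to get sqrt(2)*sqrt(t)/2 on [0, 2); exp(-t/2) on [2, ∞)
back out the common scale on t: sqrt(t) on [0, 1); exp(-t) on [1, ∞)
breakpoints 2: one integral from each of the 2 segments
on [0, 2): add ∫ sqrt(2)/(2*sqrt(t))·t^(s-1) dt
∫ over [2, ∞) of exp(-t/2)/t·t^(s-1) joins the sum

2**s*((2*s - 1)*uppergamma(s - 1, 1) + 2)/(2*(2*s - 1))
  Re(s) > 1/2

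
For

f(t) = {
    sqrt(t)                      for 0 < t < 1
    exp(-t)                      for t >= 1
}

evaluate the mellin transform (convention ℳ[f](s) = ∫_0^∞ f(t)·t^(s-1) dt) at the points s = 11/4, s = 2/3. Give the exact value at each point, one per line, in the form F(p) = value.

linearity at 1 turns ℳ[f](s) into 2 summed integrals
the [0, 1) slice contributes ∫ sqrt(t)·t^(s-1) dt
on [1, ∞): add ∫ exp(-t)·t^(s-1) dt

F(11/4) = 4/13 + uppergamma(11/4, 1)
F(2/3) = uppergamma(2/3, 1) + 6/7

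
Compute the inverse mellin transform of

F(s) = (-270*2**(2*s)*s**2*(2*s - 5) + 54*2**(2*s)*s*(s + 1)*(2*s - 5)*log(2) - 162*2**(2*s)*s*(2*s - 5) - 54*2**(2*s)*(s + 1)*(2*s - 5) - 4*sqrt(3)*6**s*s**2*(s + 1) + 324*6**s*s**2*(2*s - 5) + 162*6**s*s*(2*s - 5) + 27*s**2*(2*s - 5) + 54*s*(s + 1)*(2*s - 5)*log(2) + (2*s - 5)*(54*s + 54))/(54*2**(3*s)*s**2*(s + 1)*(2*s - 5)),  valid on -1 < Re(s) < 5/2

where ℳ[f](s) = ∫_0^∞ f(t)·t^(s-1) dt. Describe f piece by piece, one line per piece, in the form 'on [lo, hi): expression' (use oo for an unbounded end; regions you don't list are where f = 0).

on [0, 1/8): 4*t
on [1/8, 1/2): log(4*t)
on [1/2, 3/4): 4*t + 3
on [3/4, oo): 1/(32*t**(5/2))

back out the common scale on t: 2*t on [0, 1/4); log(2*t) on [1/4, 1); 2*t + 3 on [1, 3/2); …
strip the common scale on t: t on [0, 1/2); log(t) on [1/2, 2); t + 3 on [2, 3); …
decompose at 1/8, 1/2, 3/4; ℳ[f](s) sums the 4 pieces' integrals
on [0, 1/8) integrate f = 4*t against the kernel
on [1/8, 1/2) integrate f = log(4*t) against the kernel
the [1/2, 3/4) slice contributes ∫ (4*t + 3)·t^(s-1) dt
over [3/4, ∞), the kernel integral of 1/(32*t**(5/2)) enters the sum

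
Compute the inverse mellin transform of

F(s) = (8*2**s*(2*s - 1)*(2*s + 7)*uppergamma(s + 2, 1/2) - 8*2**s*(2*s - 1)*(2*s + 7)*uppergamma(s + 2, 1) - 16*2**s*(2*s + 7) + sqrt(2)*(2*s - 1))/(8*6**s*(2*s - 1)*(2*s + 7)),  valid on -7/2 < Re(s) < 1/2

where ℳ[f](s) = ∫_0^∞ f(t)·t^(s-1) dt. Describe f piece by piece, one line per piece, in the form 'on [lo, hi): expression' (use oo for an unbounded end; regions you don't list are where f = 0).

on [0, 1/6): 27*sqrt(3)*t**(7/2)
on [1/6, 1/3): 9*t**2*exp(-3*t)
on [1/3, oo): sqrt(3)/(3*sqrt(t))

remove the common scale on t first: t**(7/2) on [0, 1/2); t**2*exp(-t) on [1/2, 1); 1/sqrt(t) on [1, ∞)
back out the shared t-power: t**(3/2) on [0, 1/2); exp(-t) on [1/2, 1); t**(-5/2) on [1, ∞)
split f at 1/6, 1/3: ℳ[f](s) collects 3 kernel integrals
segment 0 to 1/6 holds 27*sqrt(3)*t**(7/2); add its integral
over [1/6, 1/3), the kernel integral of 9*t**2*exp(-3*t) enters the sum
segment [1/3, ∞) carries sqrt(3)/(3*sqrt(t)); integrate it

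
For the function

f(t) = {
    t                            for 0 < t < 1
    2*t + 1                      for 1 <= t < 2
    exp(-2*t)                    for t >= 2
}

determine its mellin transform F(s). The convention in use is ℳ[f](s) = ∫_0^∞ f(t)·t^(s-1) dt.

slice at 1, 2, transform all 3 pieces, and sum them
∫ t·t^(s-1) over [0, 1)
segment [1, 2) carries (2*t + 1); integrate it
∫ over [2, ∞) of exp(-2*t)·t^(s-1) joins the sum

(2**s*s*(s + 1)*uppergamma(s, 4) - 2*4**s*s - 4**s + 5*8**s*s + 8**s)/(4**s*s*(s + 1))
  Re(s) > -1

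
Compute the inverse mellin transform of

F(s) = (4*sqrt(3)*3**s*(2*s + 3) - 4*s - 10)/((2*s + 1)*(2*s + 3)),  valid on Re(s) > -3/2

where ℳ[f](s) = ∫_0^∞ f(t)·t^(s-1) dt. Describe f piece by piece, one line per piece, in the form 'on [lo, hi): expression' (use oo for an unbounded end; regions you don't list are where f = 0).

on [0, 1): t**(3/2)
on [1, 3): 2*sqrt(t)

linearity at 1 turns ℳ[f](s) into 2 summed integrals
between 0 and 1 the integrand is t**(3/2)·t^(s-1)
segment 1 to 3 holds 2*sqrt(t); add its integral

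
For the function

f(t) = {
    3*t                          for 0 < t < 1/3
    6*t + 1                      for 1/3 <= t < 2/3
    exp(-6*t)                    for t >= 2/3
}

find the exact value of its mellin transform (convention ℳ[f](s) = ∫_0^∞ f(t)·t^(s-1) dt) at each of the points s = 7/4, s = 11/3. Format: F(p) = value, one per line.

F(7/4) = -8*3**(1/4)/77 + 6**(1/4)*uppergamma(7/4, 4)/36 + 104*2**(3/4)*3**(1/4)/231
F(11/3) = 12**(1/3)*(-600*2**(1/3) + 77*2**(2/3)*uppergamma(11/3, 4) + 22272)/199584

back out the common scale on t: t on [0, 1); 2*t + 1 on [1, 2); exp(-2*t) on [2, ∞)
treat the 3 regions marked off by 1/3, 2/3 separately and sum
segment 0 to 1/3 holds 3*t; add its integral
piece [1/3, 2/3): integrate (6*t + 1) against the kernel
[2/3, ∞) adds the kernel integral of exp(-6*t)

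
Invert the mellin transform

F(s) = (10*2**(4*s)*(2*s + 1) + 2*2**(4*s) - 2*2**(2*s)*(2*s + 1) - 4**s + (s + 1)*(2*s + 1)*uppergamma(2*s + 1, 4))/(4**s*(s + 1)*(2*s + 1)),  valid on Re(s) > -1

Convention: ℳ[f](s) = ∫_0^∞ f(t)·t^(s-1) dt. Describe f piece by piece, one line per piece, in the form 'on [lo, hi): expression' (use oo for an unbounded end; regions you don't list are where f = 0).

strip the power substitution: t**2 on [0, 1); t*(2*t + 1) on [1, 2); t*exp(-2*t) on [2, ∞)
the shared t-power comes off first: t on [0, 1); 2*t + 1 on [1, 2); exp(-2*t) on [2, ∞)
the 3 pieces separated at 1, 4 each add one integral
the [0, 1) slice contributes ∫ t·t^(s-1) dt
over [1, 4), the kernel integral of sqrt(t)*(2*sqrt(t) + 1) enters the sum
∫ sqrt(t)*exp(-2*sqrt(t))·t^(s-1) over [4, ∞)

on [0, 1): t
on [1, 4): sqrt(t)*(2*sqrt(t) + 1)
on [4, oo): sqrt(t)*exp(-2*sqrt(t))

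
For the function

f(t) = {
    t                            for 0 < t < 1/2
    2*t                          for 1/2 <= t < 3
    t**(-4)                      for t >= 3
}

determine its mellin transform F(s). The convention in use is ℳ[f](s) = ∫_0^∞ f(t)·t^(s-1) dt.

f breaks at 1/2, 3 into 3 integrals to sum
piece [0, 1/2): integrate t against the kernel
on [1/2, 3) integrate f = 2*t against the kernel
∫ t**(-4)·t^(s-1) over [3, ∞)

(970*6**s*s - 3890*6**s - 81*s + 324)/(162*2**s*(s**2 - 3*s - 4))
  -1 < Re(s) < 4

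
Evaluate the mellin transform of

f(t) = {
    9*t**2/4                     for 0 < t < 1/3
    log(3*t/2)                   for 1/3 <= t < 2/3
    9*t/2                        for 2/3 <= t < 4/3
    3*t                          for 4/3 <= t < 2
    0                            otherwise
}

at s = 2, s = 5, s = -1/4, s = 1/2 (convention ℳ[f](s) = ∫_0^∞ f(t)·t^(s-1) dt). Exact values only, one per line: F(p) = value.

F(2) = log(2)/18 + 3743/432
F(5) = log(2)/1215 + 17010271/510300
F(-1/4) = 3**(1/4)*(-210*2**(3/4) - 84*log(2) + 28*sqrt(2) + 28*6**(3/4) + 339)/21
F(1/2) = sqrt(3)*(-180*sqrt(2) + 60*log(2) + 203 + 120*sqrt(6))/90

undo the common scale on t: t**2 on [0, 1/2); log(t) on [1/2, 1); 3*t on [1, 2); …
the shared t-power comes off first: t on [0, 1/2); log(t)/t on [1/2, 1); 3 on [1, 2); …
split f at 1/3, 2/3, 4/3: ℳ[f](s) collects 4 kernel integrals
piece [0, 1/3): integrate 9*t**2/4 against the kernel
over [1/3, 2/3), the kernel integral of log(3*t/2) enters the sum
between 2/3 and 4/3 the integrand is 9*t/2·t^(s-1)
on [4/3, 2): add ∫ 3*t·t^(s-1) dt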